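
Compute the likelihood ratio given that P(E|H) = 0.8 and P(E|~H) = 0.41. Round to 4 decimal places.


LR = P(E|H) / P(E|~H)
= 0.8 / 0.41 = 1.9512

1.9512


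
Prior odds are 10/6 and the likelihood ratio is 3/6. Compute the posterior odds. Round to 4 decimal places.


Posterior odds = prior odds * likelihood ratio
= (10/6) * (3/6)
= 30 / 36
= 0.8333

0.8333


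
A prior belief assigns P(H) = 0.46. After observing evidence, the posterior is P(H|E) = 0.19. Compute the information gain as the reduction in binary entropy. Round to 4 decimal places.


H(prior) = -0.46*log2(0.46) - 0.54*log2(0.54)
= 0.9954
H(post) = -0.19*log2(0.19) - 0.81*log2(0.81)
= 0.7015
IG = 0.9954 - 0.7015 = 0.2939

0.2939


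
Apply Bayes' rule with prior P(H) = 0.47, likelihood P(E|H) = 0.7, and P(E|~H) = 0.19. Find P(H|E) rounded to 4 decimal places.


Step 1: Compute marginal P(E) = P(E|H)P(H) + P(E|~H)P(~H)
= 0.7*0.47 + 0.19*0.53 = 0.4297
Step 2: P(H|E) = P(E|H)P(H)/P(E) = 0.329/0.4297
= 0.7657

0.7657


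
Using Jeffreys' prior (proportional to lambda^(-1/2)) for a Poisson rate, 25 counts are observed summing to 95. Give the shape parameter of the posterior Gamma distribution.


Conjugate update: Gamma(prior_shape + S, prior_rate + n).
Prior shape = 0.5, prior rate = 0.
Posterior shape = 0.5 + S = 0.5 + 95 = 95.5

95.5


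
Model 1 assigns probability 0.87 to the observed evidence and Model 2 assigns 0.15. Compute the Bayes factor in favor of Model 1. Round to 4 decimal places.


BF = P(data|M1) / P(data|M2)
= 0.87 / 0.15 = 5.8

5.8


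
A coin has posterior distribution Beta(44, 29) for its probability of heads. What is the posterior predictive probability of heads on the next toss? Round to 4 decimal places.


Posterior predictive = E[theta] = alpha/(alpha+beta)
= 44/73
= 0.6027

0.6027


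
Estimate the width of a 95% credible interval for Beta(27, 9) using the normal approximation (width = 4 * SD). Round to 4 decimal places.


For Beta(a,b): Var = ab/((a+b)^2(a+b+1))
Var = 0.0051, SD = 0.0712
Approximate 95% CI width = 4 * 0.0712 = 0.2847

0.2847


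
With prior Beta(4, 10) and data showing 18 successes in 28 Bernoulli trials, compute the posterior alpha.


Conjugate update: alpha_posterior = alpha_prior + k
= 4 + 18 = 22

22


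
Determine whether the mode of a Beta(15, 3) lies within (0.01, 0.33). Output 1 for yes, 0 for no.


First find the mode: (a-1)/(a+b-2) = 0.875
Is 0.875 in (0.01, 0.33)? 0

0


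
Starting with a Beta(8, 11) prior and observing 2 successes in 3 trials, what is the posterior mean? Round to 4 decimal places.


Posterior parameters: alpha = 8 + 2 = 10
beta = 11 + 1 = 12
Posterior mean = alpha / (alpha + beta) = 10 / 22
= 0.4545

0.4545


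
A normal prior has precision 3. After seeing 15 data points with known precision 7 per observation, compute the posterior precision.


In the conjugate normal model, precisions add:
tau_posterior = tau_prior + n * tau_data
= 3 + 15*7 = 108

108


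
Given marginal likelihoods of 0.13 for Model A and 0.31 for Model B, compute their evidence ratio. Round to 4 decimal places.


Ratio = ML(A) / ML(B) = 0.13/0.31
= 0.4194

0.4194


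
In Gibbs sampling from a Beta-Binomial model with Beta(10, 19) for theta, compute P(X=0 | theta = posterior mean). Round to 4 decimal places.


Posterior mean = alpha/(alpha+beta) = 10/29 = 0.3448
P(X=0|theta=mean) = 1 - theta = 0.6552

0.6552


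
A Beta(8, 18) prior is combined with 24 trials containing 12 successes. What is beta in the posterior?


In conjugate updating:
beta_posterior = beta_prior + (n - k)
= 18 + (24 - 12)
= 18 + 12 = 30

30


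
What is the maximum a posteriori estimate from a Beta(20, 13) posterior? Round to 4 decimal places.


The MAP estimate equals the mode of the distribution.
Mode of Beta(a,b) = (a-1)/(a+b-2)
= 19/31
= 0.6129

0.6129


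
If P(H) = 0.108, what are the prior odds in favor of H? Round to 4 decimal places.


Prior odds = P(H) / (1 - P(H))
= 0.108 / 0.892
= 0.1211

0.1211


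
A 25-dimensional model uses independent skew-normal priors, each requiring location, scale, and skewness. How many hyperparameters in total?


Per parameter: 3 (location, scale, and skewness).
Total = 25 * 3 = 75

75


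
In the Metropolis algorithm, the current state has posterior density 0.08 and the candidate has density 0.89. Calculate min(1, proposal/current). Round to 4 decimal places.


Ratio = 0.89/0.08 = 11.125
Acceptance probability = min(1, 11.125)
= 1.0

1.0


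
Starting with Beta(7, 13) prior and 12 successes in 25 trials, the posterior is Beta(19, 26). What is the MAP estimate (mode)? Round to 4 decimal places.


The mode of Beta(a, b) when a > 1 and b > 1 is (a-1)/(a+b-2)
= (19 - 1) / (19 + 26 - 2)
= 18 / 43
= 0.4186

0.4186


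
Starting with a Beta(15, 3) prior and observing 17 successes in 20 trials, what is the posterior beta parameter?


Posterior beta = prior beta + failures
Failures = 20 - 17 = 3
beta_post = 3 + 3 = 6

6


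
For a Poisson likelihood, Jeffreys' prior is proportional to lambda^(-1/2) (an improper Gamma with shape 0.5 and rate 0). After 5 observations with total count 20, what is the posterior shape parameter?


Jeffreys' prior for Poisson is proportional to lambda^(-1/2).
Posterior is Gamma(0.5 + S, 0 + n) = Gamma(0.5 + 20, 5).
Posterior shape = 0.5 + S = 0.5 + 20 = 20.5

20.5


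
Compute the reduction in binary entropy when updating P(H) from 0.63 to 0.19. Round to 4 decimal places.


H_before = -p*log2(p) - (1-p)*log2(1-p) for p=0.63: 0.9507
H_after for p=0.19: 0.7015
Reduction = 0.9507 - 0.7015 = 0.2492

0.2492


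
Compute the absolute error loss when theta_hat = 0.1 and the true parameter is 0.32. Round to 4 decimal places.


L = |theta_hat - theta_true|
= |0.1 - 0.32| = 0.22

0.22


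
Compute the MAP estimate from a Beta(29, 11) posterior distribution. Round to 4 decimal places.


MAP = mode of Beta distribution
= (alpha - 1)/(alpha + beta - 2)
= (29-1)/(29+11-2)
= 28/38 = 0.7368

0.7368


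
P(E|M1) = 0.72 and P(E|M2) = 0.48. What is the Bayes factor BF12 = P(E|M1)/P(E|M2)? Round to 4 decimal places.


Bayes factor BF12 = P(E|M1) / P(E|M2)
= 0.72 / 0.48
= 1.5

1.5


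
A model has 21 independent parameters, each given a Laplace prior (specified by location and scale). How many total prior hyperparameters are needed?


Each Laplace prior needs 2 hyperparameters (location and scale).
Total = 2 * 21 = 42

42


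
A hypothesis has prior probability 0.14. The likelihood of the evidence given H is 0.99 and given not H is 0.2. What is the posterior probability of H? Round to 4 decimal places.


Using Bayes' theorem:
P(E) = 0.14 * 0.99 + 0.86 * 0.2
P(E) = 0.3106
P(H|E) = (0.14 * 0.99) / 0.3106 = 0.4462

0.4462


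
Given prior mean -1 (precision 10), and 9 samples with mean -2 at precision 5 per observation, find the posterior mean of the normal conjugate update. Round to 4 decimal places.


The posterior mean is a precision-weighted average of prior and data.
Post. prec. = 10 + 45 = 55
Post. mean = (-10 + -90)/55 = -100/55 = -1.8182

-1.8182


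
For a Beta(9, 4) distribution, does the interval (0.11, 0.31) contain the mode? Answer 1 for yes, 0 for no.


Mode of Beta(a,b) = (a-1)/(a+b-2)
= (9-1)/(9+4-2) = 0.7273
Check: 0.11 <= 0.7273 <= 0.31?
Result: 0

0


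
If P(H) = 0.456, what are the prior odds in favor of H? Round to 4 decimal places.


Prior odds = P(H) / (1 - P(H))
= 0.456 / 0.544
= 0.8382

0.8382


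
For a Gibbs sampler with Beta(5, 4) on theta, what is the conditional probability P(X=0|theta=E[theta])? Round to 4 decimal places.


E[theta] = 5/(5+4) = 0.5556
P(X=0|theta) = 1 - theta = 0.4444

0.4444


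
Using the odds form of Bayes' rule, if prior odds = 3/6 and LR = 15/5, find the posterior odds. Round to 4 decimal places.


Bayes' rule in odds form: posterior odds = prior odds * LR
= (3 * 15) / (6 * 5)
= 45/30 = 1.5

1.5


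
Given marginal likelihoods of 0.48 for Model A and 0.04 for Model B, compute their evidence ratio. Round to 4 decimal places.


Ratio = ML(A) / ML(B) = 0.48/0.04
= 12.0

12.0


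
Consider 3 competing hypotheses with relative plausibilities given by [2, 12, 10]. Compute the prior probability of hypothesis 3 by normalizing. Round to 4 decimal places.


Sum of weights = 2 + 12 + 10 = 24
Normalized prior for H3 = 10 / 24
= 0.4167

0.4167


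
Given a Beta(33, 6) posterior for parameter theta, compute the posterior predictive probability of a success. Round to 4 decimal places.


For a Beta-Bernoulli model, the predictive probability is the mean:
P(success) = 33/(33+6) = 33/39 = 0.8462

0.8462


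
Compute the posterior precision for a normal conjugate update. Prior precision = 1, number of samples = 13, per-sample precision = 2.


tau_post = tau_0 + n * tau
= 1 + 13 * 2 = 27

27


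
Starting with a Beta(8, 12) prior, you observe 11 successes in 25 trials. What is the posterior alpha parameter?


For a Beta-Binomial conjugate model:
Posterior alpha = prior alpha + number of successes
= 8 + 11 = 19

19


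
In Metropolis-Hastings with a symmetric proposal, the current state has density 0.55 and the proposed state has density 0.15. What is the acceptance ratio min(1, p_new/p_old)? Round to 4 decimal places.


Ratio = p_new / p_old = 0.15 / 0.55 = 0.2727
Acceptance = min(1, 0.2727) = 0.2727

0.2727


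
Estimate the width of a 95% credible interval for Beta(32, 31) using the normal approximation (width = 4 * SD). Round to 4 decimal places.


For Beta(a,b): Var = ab/((a+b)^2(a+b+1))
Var = 0.0039, SD = 0.0625
Approximate 95% CI width = 4 * 0.0625 = 0.25

0.25


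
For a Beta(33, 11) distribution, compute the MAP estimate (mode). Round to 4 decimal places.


MAP = mode = (a-1)/(a+b-2)
= (33-1)/(33+11-2)
= 32/42 = 0.7619

0.7619


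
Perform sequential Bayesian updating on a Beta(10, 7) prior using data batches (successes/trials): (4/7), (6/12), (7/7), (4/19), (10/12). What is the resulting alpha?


Accumulate successes: 31
Posterior alpha = prior alpha + sum of successes
= 10 + 31 = 41

41


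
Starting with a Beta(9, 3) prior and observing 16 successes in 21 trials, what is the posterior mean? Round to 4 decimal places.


Posterior parameters: alpha = 9 + 16 = 25
beta = 3 + 5 = 8
Posterior mean = alpha / (alpha + beta) = 25 / 33
= 0.7576

0.7576


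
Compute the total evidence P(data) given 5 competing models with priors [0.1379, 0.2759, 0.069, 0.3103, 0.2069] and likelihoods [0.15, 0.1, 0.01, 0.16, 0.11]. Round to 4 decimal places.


Marginal likelihood = sum P(model_i) * P(data|model_i)
Model 1: 0.1379 * 0.15 = 0.0207
Model 2: 0.2759 * 0.1 = 0.0276
Model 3: 0.069 * 0.01 = 0.0007
Model 4: 0.3103 * 0.16 = 0.0496
Model 5: 0.2069 * 0.11 = 0.0228
Total = 0.1214

0.1214


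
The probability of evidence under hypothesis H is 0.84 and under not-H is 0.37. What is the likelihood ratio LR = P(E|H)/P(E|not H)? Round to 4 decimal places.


LR = 0.84 / 0.37
= 2.2703

2.2703


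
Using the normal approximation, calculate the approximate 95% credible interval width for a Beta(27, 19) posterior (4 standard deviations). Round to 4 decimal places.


Var(Beta) = 27*19/(46^2 * 47) = 0.0052
SD = 0.0718
Width ~ 4*SD = 0.2873

0.2873


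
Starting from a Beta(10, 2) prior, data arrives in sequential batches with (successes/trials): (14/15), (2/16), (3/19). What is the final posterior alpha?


In sequential Bayesian updating, we sum all successes.
Total successes = 19
Final alpha = 10 + 19 = 29

29


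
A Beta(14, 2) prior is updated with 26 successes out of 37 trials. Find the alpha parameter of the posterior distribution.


In the Beta-Binomial conjugate update:
alpha_post = alpha_prior + successes
= 14 + 26
= 40

40


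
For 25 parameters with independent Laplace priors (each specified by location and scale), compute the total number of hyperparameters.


A Laplace prior has 2 hyperparameters per parameter.
Total = 25 * 2 = 50

50


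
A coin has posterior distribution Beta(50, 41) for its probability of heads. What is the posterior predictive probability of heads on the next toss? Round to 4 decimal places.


Posterior predictive = E[theta] = alpha/(alpha+beta)
= 50/91
= 0.5495

0.5495


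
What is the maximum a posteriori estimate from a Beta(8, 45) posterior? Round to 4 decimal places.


The MAP estimate equals the mode of the distribution.
Mode of Beta(a,b) = (a-1)/(a+b-2)
= 7/51
= 0.1373

0.1373


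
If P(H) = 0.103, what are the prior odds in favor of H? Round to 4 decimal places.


Prior odds = P(H) / (1 - P(H))
= 0.103 / 0.897
= 0.1148

0.1148


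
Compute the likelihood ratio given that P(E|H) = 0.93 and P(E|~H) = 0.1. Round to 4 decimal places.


LR = P(E|H) / P(E|~H)
= 0.93 / 0.1 = 9.3

9.3


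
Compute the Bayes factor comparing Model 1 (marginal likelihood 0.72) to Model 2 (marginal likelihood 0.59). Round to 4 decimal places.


BF12 = marginal likelihood of M1 / marginal likelihood of M2
= 0.72/0.59
= 1.2203

1.2203


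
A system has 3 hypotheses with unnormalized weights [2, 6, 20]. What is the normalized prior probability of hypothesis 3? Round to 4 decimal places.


The normalized prior is the weight divided by the total.
Total weight = 28
P(H3) = 20 / 28 = 0.7143

0.7143


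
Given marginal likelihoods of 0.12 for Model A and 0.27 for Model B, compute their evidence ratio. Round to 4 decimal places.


Ratio = ML(A) / ML(B) = 0.12/0.27
= 0.4444

0.4444


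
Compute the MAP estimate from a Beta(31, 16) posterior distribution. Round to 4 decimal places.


MAP = mode of Beta distribution
= (alpha - 1)/(alpha + beta - 2)
= (31-1)/(31+16-2)
= 30/45 = 0.6667

0.6667


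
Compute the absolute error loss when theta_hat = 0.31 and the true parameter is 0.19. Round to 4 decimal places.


L = |theta_hat - theta_true|
= |0.31 - 0.19| = 0.12

0.12


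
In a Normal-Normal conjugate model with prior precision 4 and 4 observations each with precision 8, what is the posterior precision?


Posterior precision = prior precision + n * observation precision
= 4 + 4 * 8
= 4 + 32 = 36

36


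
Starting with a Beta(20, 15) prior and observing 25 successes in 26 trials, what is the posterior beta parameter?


Posterior beta = prior beta + failures
Failures = 26 - 25 = 1
beta_post = 15 + 1 = 16

16


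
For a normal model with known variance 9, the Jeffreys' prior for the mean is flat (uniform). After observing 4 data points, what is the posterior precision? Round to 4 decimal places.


Jeffreys' prior for normal mean (known variance) is flat.
Prior precision = 0.
Posterior precision = prior_prec + n/sigma^2 = 0 + 4/9
= 0.4444

0.4444


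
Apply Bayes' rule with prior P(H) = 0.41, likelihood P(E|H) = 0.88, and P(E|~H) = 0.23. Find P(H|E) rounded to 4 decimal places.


Step 1: Compute marginal P(E) = P(E|H)P(H) + P(E|~H)P(~H)
= 0.88*0.41 + 0.23*0.59 = 0.4965
Step 2: P(H|E) = P(E|H)P(H)/P(E) = 0.3608/0.4965
= 0.7267

0.7267


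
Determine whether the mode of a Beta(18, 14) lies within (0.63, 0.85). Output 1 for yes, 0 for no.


First find the mode: (a-1)/(a+b-2) = 0.5667
Is 0.5667 in (0.63, 0.85)? 0

0


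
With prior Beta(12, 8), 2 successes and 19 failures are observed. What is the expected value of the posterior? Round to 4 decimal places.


Posterior = Beta(14, 27)
E[theta] = alpha/(alpha+beta)
= 14/41 = 0.3415

0.3415


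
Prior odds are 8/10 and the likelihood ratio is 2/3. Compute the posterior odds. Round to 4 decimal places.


Posterior odds = prior odds * likelihood ratio
= (8/10) * (2/3)
= 16 / 30
= 0.5333

0.5333


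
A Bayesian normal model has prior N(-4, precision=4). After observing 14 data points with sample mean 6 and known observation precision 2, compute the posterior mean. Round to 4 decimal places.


Posterior mean = (prior_precision * prior_mean + n * data_precision * data_mean) / (prior_precision + n * data_precision)
Numerator = 4*-4 + 14*2*6 = 152
Denominator = 4 + 14*2 = 32
Posterior mean = 4.75

4.75


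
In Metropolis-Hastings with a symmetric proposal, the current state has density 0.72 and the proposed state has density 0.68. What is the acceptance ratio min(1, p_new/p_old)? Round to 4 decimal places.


Ratio = p_new / p_old = 0.68 / 0.72 = 0.9444
Acceptance = min(1, 0.9444) = 0.9444

0.9444


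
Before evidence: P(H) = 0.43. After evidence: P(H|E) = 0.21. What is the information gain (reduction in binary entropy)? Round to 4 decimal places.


Prior entropy = 0.9858
Posterior entropy = 0.7415
Information gain = 0.9858 - 0.7415 = 0.2443

0.2443


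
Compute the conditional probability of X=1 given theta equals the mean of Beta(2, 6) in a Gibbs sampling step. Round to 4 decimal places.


Mean of Beta(2, 6) = 0.25
P(X=1 | theta=0.25) = 0.25

0.25


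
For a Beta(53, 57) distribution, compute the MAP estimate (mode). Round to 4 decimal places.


MAP = mode = (a-1)/(a+b-2)
= (53-1)/(53+57-2)
= 52/108 = 0.4815

0.4815


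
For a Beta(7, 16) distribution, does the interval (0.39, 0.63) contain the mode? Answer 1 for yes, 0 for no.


Mode of Beta(a,b) = (a-1)/(a+b-2)
= (7-1)/(7+16-2) = 0.2857
Check: 0.39 <= 0.2857 <= 0.63?
Result: 0

0


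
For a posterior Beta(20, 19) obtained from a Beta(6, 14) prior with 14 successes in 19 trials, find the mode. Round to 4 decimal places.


Mode = (alpha - 1) / (alpha + beta - 2)
= 19 / 37
= 0.5135

0.5135


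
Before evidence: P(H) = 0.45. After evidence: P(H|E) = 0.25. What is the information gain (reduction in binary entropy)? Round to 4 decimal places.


Prior entropy = 0.9928
Posterior entropy = 0.8113
Information gain = 0.9928 - 0.8113 = 0.1815

0.1815


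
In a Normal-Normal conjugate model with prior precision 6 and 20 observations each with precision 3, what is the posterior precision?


Posterior precision = prior precision + n * observation precision
= 6 + 20 * 3
= 6 + 60 = 66

66


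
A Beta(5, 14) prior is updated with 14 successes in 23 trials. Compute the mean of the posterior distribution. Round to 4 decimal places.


After update: Beta(19, 23)
Mean = 19 / (19 + 23) = 19 / 42
= 0.4524

0.4524


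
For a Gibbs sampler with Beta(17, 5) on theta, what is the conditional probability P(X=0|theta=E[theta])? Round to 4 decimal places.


E[theta] = 17/(17+5) = 0.7727
P(X=0|theta) = 1 - theta = 0.2273

0.2273


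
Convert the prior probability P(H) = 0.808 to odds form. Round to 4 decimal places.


P(not H) = 1 - 0.808 = 0.192
Odds = 0.808 / 0.192 = 4.2083

4.2083


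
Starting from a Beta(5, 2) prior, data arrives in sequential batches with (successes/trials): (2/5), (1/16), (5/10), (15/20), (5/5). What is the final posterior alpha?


In sequential Bayesian updating, we sum all successes.
Total successes = 28
Final alpha = 5 + 28 = 33

33


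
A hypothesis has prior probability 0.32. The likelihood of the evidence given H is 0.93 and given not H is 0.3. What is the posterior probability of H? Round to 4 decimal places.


Using Bayes' theorem:
P(E) = 0.32 * 0.93 + 0.68 * 0.3
P(E) = 0.5016
P(H|E) = (0.32 * 0.93) / 0.5016 = 0.5933

0.5933


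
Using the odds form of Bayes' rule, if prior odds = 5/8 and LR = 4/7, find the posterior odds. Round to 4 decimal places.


Bayes' rule in odds form: posterior odds = prior odds * LR
= (5 * 4) / (8 * 7)
= 20/56 = 0.3571

0.3571


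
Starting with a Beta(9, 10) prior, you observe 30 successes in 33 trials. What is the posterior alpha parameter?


For a Beta-Binomial conjugate model:
Posterior alpha = prior alpha + number of successes
= 9 + 30 = 39

39


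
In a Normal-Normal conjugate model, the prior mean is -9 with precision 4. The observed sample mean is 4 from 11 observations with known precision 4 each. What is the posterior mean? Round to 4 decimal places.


Posterior precision = tau0 + n*tau = 4 + 11*4 = 48
Posterior mean = (tau0*mu0 + n*tau*xbar) / posterior_precision
= (4*-9 + 11*4*4) / 48
= 140 / 48 = 2.9167

2.9167


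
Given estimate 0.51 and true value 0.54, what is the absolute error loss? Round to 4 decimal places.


Absolute error = |estimate - true|
= |-0.03| = 0.03

0.03


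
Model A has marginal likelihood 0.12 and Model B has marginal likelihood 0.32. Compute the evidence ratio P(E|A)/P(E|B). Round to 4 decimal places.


Evidence ratio = P(E|A) / P(E|B)
= 0.12 / 0.32
= 0.375

0.375


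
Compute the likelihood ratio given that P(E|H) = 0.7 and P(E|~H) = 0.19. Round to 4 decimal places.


LR = P(E|H) / P(E|~H)
= 0.7 / 0.19 = 3.6842

3.6842


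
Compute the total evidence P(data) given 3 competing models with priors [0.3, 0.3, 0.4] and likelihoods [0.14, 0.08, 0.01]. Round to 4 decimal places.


Marginal likelihood = sum P(model_i) * P(data|model_i)
Model 1: 0.3 * 0.14 = 0.042
Model 2: 0.3 * 0.08 = 0.024
Model 3: 0.4 * 0.01 = 0.004
Total = 0.07

0.07


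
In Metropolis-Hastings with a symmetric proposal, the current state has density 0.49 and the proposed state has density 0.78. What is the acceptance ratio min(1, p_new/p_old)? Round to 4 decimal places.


Ratio = p_new / p_old = 0.78 / 0.49 = 1.5918
Acceptance = min(1, 1.5918) = 1.0

1.0


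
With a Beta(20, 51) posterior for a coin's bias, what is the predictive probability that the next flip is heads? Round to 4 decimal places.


The predictive probability equals the posterior mean.
P(next = heads) = alpha / (alpha + beta)
= 20 / 71 = 0.2817

0.2817


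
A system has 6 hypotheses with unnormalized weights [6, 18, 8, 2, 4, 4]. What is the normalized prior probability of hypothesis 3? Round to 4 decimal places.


The normalized prior is the weight divided by the total.
Total weight = 42
P(H3) = 8 / 42 = 0.1905

0.1905


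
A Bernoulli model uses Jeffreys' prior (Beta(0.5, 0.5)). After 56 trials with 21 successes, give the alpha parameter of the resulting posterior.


Posterior = Beta(prior_alpha + successes, prior_beta + failures)
= Beta(0.5 + 21, 0.5 + 35)
Posterior alpha = 0.5 + k = 0.5 + 21 = 21.5

21.5


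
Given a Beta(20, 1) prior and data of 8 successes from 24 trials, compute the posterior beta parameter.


Number of failures = 24 - 8 = 16
Posterior beta = 1 + 16 = 17

17


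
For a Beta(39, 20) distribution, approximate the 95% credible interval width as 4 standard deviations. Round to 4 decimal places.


Variance of Beta(a,b) = ab / ((a+b)^2 * (a+b+1))
= 39*20 / ((59)^2 * 60)
= 0.0037
SD = sqrt(0.0037) = 0.0611
Width = 4 * SD = 0.2444

0.2444


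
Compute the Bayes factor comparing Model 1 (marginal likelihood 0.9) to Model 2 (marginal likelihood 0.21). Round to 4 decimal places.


BF12 = marginal likelihood of M1 / marginal likelihood of M2
= 0.9/0.21
= 4.2857

4.2857


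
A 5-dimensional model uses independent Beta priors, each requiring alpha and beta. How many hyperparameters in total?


Per parameter: 2 (alpha and beta).
Total = 5 * 2 = 10

10


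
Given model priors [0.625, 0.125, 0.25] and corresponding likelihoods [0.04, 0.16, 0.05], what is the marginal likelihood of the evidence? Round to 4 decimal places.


P(E) = sum_i P(M_i) P(E|M_i)
= 0.025 + 0.02 + 0.0125
= 0.0575

0.0575


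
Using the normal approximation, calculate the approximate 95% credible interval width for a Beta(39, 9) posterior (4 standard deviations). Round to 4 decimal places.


Var(Beta) = 39*9/(48^2 * 49) = 0.0031
SD = 0.0558
Width ~ 4*SD = 0.223

0.223


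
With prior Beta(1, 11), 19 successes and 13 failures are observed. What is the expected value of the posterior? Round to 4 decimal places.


Posterior = Beta(20, 24)
E[theta] = alpha/(alpha+beta)
= 20/44 = 0.4545

0.4545


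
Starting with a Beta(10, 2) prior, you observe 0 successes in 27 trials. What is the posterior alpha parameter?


For a Beta-Binomial conjugate model:
Posterior alpha = prior alpha + number of successes
= 10 + 0 = 10

10


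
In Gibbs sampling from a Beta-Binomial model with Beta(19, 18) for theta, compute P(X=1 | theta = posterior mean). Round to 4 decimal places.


Posterior mean = alpha/(alpha+beta) = 19/37 = 0.5135
P(X=1|theta=mean) = theta = 0.5135

0.5135


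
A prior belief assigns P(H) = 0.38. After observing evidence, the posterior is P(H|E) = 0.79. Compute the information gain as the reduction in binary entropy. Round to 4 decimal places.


H(prior) = -0.38*log2(0.38) - 0.62*log2(0.62)
= 0.958
H(post) = -0.79*log2(0.79) - 0.21*log2(0.21)
= 0.7415
IG = 0.958 - 0.7415 = 0.2166

0.2166


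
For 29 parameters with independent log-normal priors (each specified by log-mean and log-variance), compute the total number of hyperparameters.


A log-normal prior has 2 hyperparameters per parameter.
Total = 29 * 2 = 58

58


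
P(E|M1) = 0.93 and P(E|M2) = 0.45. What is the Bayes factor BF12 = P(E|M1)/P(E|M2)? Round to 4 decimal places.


Bayes factor BF12 = P(E|M1) / P(E|M2)
= 0.93 / 0.45
= 2.0667

2.0667


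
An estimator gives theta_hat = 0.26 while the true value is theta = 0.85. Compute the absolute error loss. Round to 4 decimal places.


The absolute error loss is |theta_hat - theta|
= |0.26 - 0.85|
= 0.59

0.59


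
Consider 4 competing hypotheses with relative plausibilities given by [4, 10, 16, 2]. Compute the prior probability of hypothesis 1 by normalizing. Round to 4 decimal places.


Sum of weights = 4 + 10 + 16 + 2 = 32
Normalized prior for H1 = 4 / 32
= 0.125

0.125


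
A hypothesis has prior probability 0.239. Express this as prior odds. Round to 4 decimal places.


Odds = P(H) / P(not H) = 0.239 / 0.761
= 0.3141

0.3141


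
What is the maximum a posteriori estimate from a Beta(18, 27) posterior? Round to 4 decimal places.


The MAP estimate equals the mode of the distribution.
Mode of Beta(a,b) = (a-1)/(a+b-2)
= 17/43
= 0.3953

0.3953


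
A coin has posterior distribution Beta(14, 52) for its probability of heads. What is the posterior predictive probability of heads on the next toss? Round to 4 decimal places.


Posterior predictive = E[theta] = alpha/(alpha+beta)
= 14/66
= 0.2121

0.2121


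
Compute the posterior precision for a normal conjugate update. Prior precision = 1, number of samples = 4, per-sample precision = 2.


tau_post = tau_0 + n * tau
= 1 + 4 * 2 = 9

9


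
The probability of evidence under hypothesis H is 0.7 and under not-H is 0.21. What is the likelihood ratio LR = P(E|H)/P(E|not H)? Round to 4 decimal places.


LR = 0.7 / 0.21
= 3.3333

3.3333


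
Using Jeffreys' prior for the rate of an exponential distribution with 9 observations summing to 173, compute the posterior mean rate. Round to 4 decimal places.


Jeffreys' prior leads to posterior Gamma(9, 173).
Mean = 9/173 = 0.052

0.052


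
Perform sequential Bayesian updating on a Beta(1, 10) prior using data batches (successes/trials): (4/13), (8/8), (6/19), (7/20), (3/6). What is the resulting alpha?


Accumulate successes: 28
Posterior alpha = prior alpha + sum of successes
= 1 + 28 = 29

29


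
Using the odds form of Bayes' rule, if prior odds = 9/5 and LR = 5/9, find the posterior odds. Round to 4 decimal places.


Bayes' rule in odds form: posterior odds = prior odds * LR
= (9 * 5) / (5 * 9)
= 45/45 = 1.0

1.0


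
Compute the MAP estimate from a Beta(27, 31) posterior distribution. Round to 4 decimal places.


MAP = mode of Beta distribution
= (alpha - 1)/(alpha + beta - 2)
= (27-1)/(27+31-2)
= 26/56 = 0.4643

0.4643


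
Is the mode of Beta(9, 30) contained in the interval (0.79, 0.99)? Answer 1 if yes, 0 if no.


Mode = (a-1)/(a+b-2) = 8/37 = 0.2162
Interval: (0.79, 0.99)
Contains mode? 0

0


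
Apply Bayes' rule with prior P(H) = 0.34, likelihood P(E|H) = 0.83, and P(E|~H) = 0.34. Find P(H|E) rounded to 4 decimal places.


Step 1: Compute marginal P(E) = P(E|H)P(H) + P(E|~H)P(~H)
= 0.83*0.34 + 0.34*0.66 = 0.5066
Step 2: P(H|E) = P(E|H)P(H)/P(E) = 0.2822/0.5066
= 0.557

0.557


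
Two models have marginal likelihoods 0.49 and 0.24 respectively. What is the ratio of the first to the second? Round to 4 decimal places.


Evidence ratio = 0.49 / 0.24
= 2.0417

2.0417


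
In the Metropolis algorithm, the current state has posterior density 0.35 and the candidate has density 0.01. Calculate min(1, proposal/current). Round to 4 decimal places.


Ratio = 0.01/0.35 = 0.0286
Acceptance probability = min(1, 0.0286)
= 0.0286

0.0286


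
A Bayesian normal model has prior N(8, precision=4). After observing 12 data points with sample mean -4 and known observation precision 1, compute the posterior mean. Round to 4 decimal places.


Posterior mean = (prior_precision * prior_mean + n * data_precision * data_mean) / (prior_precision + n * data_precision)
Numerator = 4*8 + 12*1*-4 = -16
Denominator = 4 + 12*1 = 16
Posterior mean = -1.0

-1.0


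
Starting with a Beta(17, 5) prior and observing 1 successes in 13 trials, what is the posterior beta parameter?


Posterior beta = prior beta + failures
Failures = 13 - 1 = 12
beta_post = 5 + 12 = 17

17


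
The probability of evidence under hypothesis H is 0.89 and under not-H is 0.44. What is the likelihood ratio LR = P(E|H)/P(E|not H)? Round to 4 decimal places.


LR = 0.89 / 0.44
= 2.0227

2.0227


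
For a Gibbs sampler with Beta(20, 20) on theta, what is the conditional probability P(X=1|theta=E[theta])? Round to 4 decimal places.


E[theta] = 20/(20+20) = 0.5
P(X=1|theta) = theta = 0.5

0.5


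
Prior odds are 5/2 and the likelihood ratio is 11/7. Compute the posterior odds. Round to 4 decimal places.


Posterior odds = prior odds * likelihood ratio
= (5/2) * (11/7)
= 55 / 14
= 3.9286

3.9286


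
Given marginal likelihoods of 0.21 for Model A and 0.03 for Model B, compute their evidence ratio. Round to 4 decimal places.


Ratio = ML(A) / ML(B) = 0.21/0.03
= 7.0

7.0


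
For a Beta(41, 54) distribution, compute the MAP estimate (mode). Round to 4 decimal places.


MAP = mode = (a-1)/(a+b-2)
= (41-1)/(41+54-2)
= 40/93 = 0.4301

0.4301


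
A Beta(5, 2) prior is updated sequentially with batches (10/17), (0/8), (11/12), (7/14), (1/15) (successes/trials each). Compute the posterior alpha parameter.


Sequential conjugate updating is equivalent to a single batch update.
Total successes across all batches = 29
alpha_posterior = alpha_prior + total_successes = 5 + 29
= 34

34


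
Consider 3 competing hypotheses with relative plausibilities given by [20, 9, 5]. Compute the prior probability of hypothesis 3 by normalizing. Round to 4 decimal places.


Sum of weights = 20 + 9 + 5 = 34
Normalized prior for H3 = 5 / 34
= 0.1471

0.1471


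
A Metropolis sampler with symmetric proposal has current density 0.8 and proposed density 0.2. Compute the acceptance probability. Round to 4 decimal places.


For symmetric proposals, acceptance = min(1, pi(x*)/pi(x))
= min(1, 0.2/0.8)
= min(1, 0.25) = 0.25

0.25


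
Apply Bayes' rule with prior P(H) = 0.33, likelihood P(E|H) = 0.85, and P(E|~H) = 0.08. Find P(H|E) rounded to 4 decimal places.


Step 1: Compute marginal P(E) = P(E|H)P(H) + P(E|~H)P(~H)
= 0.85*0.33 + 0.08*0.67 = 0.3341
Step 2: P(H|E) = P(E|H)P(H)/P(E) = 0.2805/0.3341
= 0.8396

0.8396


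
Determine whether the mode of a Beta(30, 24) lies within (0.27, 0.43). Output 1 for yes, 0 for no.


First find the mode: (a-1)/(a+b-2) = 0.5577
Is 0.5577 in (0.27, 0.43)? 0

0


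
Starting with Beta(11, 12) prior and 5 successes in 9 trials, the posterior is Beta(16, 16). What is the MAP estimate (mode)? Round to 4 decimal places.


The mode of Beta(a, b) when a > 1 and b > 1 is (a-1)/(a+b-2)
= (16 - 1) / (16 + 16 - 2)
= 15 / 30
= 0.5

0.5


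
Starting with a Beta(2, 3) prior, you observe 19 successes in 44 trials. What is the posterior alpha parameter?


For a Beta-Binomial conjugate model:
Posterior alpha = prior alpha + number of successes
= 2 + 19 = 21

21


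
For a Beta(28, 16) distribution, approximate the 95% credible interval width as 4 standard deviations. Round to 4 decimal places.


Variance of Beta(a,b) = ab / ((a+b)^2 * (a+b+1))
= 28*16 / ((44)^2 * 45)
= 0.0051
SD = sqrt(0.0051) = 0.0717
Width = 4 * SD = 0.2868

0.2868


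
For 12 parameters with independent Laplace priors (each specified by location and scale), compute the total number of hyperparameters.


A Laplace prior has 2 hyperparameters per parameter.
Total = 12 * 2 = 24

24


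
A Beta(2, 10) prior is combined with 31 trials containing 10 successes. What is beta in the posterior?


In conjugate updating:
beta_posterior = beta_prior + (n - k)
= 10 + (31 - 10)
= 10 + 21 = 31

31


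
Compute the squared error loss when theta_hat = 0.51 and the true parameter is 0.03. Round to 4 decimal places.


L = (theta_hat - theta_true)^2
= (0.51 - 0.03)^2
= 0.48^2 = 0.2304

0.2304


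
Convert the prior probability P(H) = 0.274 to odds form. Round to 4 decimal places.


P(not H) = 1 - 0.274 = 0.726
Odds = 0.274 / 0.726 = 0.3774

0.3774


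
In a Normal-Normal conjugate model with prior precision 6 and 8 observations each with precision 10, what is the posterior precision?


Posterior precision = prior precision + n * observation precision
= 6 + 8 * 10
= 6 + 80 = 86

86


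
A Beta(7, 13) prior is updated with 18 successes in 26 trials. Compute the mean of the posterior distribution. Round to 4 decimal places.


After update: Beta(25, 21)
Mean = 25 / (25 + 21) = 25 / 46
= 0.5435

0.5435


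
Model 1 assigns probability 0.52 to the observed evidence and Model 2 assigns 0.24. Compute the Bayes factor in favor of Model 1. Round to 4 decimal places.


BF = P(data|M1) / P(data|M2)
= 0.52 / 0.24 = 2.1667

2.1667


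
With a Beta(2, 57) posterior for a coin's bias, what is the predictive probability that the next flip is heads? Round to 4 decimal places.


The predictive probability equals the posterior mean.
P(next = heads) = alpha / (alpha + beta)
= 2 / 59 = 0.0339

0.0339


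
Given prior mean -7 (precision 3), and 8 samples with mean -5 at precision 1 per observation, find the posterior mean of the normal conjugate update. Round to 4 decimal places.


The posterior mean is a precision-weighted average of prior and data.
Post. prec. = 3 + 8 = 11
Post. mean = (-21 + -40)/11 = -61/11 = -5.5455

-5.5455


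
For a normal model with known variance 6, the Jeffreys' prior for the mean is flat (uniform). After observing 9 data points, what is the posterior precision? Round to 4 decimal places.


Jeffreys' prior for normal mean (known variance) is flat.
Prior precision = 0.
Posterior precision = prior_prec + n/sigma^2 = 0 + 9/6
= 1.5

1.5


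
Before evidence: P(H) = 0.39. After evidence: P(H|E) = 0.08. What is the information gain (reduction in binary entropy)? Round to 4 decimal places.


Prior entropy = 0.9648
Posterior entropy = 0.4022
Information gain = 0.9648 - 0.4022 = 0.5626

0.5626


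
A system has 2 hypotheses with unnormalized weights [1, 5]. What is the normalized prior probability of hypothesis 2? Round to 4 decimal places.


The normalized prior is the weight divided by the total.
Total weight = 6
P(H2) = 5 / 6 = 0.8333

0.8333


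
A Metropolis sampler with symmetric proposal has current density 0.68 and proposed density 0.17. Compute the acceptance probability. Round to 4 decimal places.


For symmetric proposals, acceptance = min(1, pi(x*)/pi(x))
= min(1, 0.17/0.68)
= min(1, 0.25) = 0.25

0.25


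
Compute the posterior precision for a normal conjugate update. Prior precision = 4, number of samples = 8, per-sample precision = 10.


tau_post = tau_0 + n * tau
= 4 + 8 * 10 = 84

84


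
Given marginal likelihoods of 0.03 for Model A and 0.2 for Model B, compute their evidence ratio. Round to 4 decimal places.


Ratio = ML(A) / ML(B) = 0.03/0.2
= 0.15

0.15


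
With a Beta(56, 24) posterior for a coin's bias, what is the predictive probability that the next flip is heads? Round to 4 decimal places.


The predictive probability equals the posterior mean.
P(next = heads) = alpha / (alpha + beta)
= 56 / 80 = 0.7

0.7


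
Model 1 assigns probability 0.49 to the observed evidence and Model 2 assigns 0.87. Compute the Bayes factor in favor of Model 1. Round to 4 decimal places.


BF = P(data|M1) / P(data|M2)
= 0.49 / 0.87 = 0.5632

0.5632


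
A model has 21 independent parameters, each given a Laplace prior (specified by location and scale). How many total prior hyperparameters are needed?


Each Laplace prior needs 2 hyperparameters (location and scale).
Total = 2 * 21 = 42

42


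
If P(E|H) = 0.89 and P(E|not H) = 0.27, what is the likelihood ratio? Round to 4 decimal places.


Likelihood ratio = P(E|H) / P(E|not H)
= 0.89 / 0.27
= 3.2963

3.2963


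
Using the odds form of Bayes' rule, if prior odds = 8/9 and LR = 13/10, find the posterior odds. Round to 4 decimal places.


Bayes' rule in odds form: posterior odds = prior odds * LR
= (8 * 13) / (9 * 10)
= 104/90 = 1.1556

1.1556


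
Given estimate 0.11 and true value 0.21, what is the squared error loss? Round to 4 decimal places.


Squared error = (estimate - true)^2
Difference = -0.1
Loss = -0.1^2 = 0.01

0.01


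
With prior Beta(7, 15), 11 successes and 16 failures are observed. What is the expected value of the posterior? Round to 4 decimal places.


Posterior = Beta(18, 31)
E[theta] = alpha/(alpha+beta)
= 18/49 = 0.3673

0.3673


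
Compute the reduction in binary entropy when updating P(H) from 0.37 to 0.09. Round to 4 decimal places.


H_before = -p*log2(p) - (1-p)*log2(1-p) for p=0.37: 0.9507
H_after for p=0.09: 0.4365
Reduction = 0.9507 - 0.4365 = 0.5142

0.5142


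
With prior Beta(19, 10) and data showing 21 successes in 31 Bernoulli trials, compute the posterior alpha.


Conjugate update: alpha_posterior = alpha_prior + k
= 19 + 21 = 40

40


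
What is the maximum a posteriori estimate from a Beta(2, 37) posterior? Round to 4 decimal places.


The MAP estimate equals the mode of the distribution.
Mode of Beta(a,b) = (a-1)/(a+b-2)
= 1/37
= 0.027

0.027


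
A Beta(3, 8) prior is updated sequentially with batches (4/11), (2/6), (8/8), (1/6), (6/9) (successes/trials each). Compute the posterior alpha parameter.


Sequential conjugate updating is equivalent to a single batch update.
Total successes across all batches = 21
alpha_posterior = alpha_prior + total_successes = 3 + 21
= 24

24


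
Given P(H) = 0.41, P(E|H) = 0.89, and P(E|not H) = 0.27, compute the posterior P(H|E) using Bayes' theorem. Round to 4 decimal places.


By Bayes' theorem: P(H|E) = P(E|H)*P(H) / P(E)
P(E) = P(E|H)*P(H) + P(E|not H)*P(not H)
P(E) = 0.89*0.41 + 0.27*0.59 = 0.5242
P(H|E) = 0.89*0.41 / 0.5242 = 0.6961

0.6961


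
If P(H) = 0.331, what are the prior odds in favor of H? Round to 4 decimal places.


Prior odds = P(H) / (1 - P(H))
= 0.331 / 0.669
= 0.4948

0.4948


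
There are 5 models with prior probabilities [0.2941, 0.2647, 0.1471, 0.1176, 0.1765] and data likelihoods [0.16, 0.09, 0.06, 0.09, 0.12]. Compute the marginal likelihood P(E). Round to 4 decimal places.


P(E) = sum over models of P(M_i) * P(E|M_i)
= 0.2941*0.16 + 0.2647*0.09 + 0.1471*0.06 + 0.1176*0.09 + 0.1765*0.12
= 0.1115

0.1115


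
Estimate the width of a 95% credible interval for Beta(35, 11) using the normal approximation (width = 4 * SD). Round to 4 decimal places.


For Beta(a,b): Var = ab/((a+b)^2(a+b+1))
Var = 0.0039, SD = 0.0622
Approximate 95% CI width = 4 * 0.0622 = 0.2489

0.2489


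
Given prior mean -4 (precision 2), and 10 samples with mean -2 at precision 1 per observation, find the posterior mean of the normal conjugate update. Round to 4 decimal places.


The posterior mean is a precision-weighted average of prior and data.
Post. prec. = 2 + 10 = 12
Post. mean = (-8 + -20)/12 = -28/12 = -2.3333

-2.3333
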